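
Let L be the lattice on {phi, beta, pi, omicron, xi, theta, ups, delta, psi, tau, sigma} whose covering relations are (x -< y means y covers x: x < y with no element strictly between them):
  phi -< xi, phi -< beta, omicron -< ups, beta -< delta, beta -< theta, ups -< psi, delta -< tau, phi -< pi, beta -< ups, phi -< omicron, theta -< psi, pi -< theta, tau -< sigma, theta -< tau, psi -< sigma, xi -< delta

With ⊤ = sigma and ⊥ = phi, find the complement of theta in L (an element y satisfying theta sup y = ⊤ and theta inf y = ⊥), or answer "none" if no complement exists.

For every candidate y, either theta ∨ y ≠ sigma or theta ∧ y ≠ phi; no complement exists.

none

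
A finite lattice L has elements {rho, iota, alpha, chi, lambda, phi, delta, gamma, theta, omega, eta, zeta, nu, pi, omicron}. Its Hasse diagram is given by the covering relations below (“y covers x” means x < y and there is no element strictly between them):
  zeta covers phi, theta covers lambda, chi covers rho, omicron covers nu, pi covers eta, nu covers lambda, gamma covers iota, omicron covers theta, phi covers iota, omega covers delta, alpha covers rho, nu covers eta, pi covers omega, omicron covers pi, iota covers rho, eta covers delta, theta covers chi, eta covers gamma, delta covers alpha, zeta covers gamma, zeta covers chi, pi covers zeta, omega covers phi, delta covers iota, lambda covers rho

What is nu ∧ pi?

Common lower bounds of {nu, pi}: alpha, delta, eta, gamma, iota, rho.
The greatest among these is eta.

eta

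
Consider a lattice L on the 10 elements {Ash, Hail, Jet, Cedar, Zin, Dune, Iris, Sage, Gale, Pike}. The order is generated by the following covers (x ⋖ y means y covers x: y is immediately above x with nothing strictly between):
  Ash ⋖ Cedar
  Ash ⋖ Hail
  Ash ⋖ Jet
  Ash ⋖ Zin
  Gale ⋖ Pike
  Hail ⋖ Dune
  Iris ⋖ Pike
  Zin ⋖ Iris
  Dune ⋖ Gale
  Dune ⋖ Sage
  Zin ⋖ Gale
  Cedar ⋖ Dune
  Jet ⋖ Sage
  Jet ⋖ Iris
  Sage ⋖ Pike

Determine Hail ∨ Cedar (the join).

Dune

Common upper bounds of {Hail, Cedar}: Dune, Gale, Pike, Sage.
The least among these is Dune.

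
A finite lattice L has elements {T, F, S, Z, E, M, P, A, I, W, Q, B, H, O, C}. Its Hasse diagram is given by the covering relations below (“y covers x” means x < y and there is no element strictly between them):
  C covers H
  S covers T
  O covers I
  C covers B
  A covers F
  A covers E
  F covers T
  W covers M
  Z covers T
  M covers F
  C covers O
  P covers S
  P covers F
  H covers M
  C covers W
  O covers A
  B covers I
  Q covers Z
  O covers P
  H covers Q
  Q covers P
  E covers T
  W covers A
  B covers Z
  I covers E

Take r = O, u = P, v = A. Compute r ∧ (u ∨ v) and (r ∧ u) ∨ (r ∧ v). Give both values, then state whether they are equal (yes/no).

u ∨ v = O, so r ∧ (u ∨ v) = O ∧ O = O.
r ∧ u = P and r ∧ v = A, so (r ∧ u) ∨ (r ∧ v) = P ∨ A = O.
Equal: yes.

O; O; yes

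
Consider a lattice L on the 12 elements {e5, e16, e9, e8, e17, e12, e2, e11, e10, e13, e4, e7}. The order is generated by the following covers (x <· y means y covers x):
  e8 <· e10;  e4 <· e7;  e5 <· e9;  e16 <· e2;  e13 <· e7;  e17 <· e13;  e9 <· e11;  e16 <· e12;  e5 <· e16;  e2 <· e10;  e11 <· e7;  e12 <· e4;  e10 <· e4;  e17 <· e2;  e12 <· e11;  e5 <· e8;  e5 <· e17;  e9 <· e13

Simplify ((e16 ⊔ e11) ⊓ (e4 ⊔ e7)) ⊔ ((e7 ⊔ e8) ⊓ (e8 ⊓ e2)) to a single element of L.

e16 ∨ e11 = e11
e4 ∨ e7 = e7
e11 ∧ e7 = e11
e7 ∨ e8 = e7
e8 ∧ e2 = e5
e7 ∧ e5 = e5
e11 ∨ e5 = e11

e11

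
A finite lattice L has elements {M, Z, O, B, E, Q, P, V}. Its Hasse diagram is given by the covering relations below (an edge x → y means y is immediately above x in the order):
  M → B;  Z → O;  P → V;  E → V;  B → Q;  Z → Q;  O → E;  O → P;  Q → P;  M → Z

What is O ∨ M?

O

Common upper bounds of {O, M}: E, O, P, V.
The least among these is O.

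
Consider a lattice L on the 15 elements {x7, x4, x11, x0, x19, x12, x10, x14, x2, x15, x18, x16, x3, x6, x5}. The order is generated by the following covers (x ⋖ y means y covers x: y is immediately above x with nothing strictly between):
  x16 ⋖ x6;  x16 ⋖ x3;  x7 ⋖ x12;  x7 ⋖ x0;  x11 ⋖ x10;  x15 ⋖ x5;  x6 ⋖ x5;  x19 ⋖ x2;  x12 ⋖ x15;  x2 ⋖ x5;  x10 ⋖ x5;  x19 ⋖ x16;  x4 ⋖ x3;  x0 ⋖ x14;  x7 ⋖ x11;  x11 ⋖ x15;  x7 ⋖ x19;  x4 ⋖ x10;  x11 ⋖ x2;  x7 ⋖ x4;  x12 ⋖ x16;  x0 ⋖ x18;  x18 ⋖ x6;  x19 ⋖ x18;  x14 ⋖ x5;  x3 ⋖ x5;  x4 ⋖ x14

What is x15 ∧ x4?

Common lower bounds of {x15, x4}: x7.
The greatest among these is x7.

x7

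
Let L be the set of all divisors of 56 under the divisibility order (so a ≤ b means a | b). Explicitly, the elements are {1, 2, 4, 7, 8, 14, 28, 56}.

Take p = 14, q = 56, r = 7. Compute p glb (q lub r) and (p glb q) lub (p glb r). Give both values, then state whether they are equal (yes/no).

q lub r = 56, so p glb (q lub r) = 14 glb 56 = 14.
p glb q = 14 and p glb r = 7, so (p glb q) lub (p glb r) = 14 lub 7 = 14.
Equal: yes.

14; 14; yes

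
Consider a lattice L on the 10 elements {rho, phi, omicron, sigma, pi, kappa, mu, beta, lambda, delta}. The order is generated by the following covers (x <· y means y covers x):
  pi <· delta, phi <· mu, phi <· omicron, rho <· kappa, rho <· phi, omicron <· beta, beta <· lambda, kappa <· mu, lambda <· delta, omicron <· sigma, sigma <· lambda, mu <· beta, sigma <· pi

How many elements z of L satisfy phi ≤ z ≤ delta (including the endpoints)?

The interval [phi, delta] = {beta, delta, lambda, mu, omicron, phi, pi, sigma}, which has 8 elements.

8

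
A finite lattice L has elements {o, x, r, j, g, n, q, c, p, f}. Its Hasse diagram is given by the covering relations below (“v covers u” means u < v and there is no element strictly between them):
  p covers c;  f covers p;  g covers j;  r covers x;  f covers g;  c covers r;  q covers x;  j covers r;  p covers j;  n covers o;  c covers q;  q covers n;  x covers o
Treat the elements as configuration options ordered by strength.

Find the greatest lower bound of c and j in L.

r

Common lower bounds of {c, j}: o, r, x.
The greatest among these is r.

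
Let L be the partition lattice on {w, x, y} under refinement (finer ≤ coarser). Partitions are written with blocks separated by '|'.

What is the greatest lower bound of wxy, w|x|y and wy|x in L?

Common lower bounds of {wxy, w|x|y, wy|x}: w|x|y.
The greatest among these is w|x|y.

w|x|y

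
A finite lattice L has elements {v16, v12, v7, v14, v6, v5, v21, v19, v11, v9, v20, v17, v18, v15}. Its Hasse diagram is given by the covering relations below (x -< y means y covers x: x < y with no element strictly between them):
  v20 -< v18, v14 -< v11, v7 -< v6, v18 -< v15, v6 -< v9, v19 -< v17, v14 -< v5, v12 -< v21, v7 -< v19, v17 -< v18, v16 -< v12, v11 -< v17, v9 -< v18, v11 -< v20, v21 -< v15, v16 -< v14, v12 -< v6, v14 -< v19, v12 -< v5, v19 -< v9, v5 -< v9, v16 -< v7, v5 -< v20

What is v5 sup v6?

v9

Common upper bounds of {v5, v6}: v15, v18, v9.
The least among these is v9.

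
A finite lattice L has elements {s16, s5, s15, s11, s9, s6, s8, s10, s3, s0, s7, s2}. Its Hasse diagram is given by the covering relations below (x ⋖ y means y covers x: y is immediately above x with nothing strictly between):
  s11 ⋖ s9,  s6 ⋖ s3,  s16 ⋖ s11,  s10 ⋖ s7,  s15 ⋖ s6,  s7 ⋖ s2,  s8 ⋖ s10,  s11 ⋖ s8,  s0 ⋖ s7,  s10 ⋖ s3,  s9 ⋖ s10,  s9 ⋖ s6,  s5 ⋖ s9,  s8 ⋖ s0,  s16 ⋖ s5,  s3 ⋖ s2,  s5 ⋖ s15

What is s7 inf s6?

Common lower bounds of {s7, s6}: s11, s16, s5, s9.
The greatest among these is s9.

s9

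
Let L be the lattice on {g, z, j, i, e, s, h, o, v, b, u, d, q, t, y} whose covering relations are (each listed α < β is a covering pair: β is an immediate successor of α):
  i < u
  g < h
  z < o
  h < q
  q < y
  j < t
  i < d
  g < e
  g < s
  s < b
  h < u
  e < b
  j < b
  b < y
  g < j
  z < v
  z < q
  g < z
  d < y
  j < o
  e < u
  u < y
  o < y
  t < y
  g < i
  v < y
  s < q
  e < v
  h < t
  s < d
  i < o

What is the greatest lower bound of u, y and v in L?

e

Common lower bounds of {u, y, v}: e, g.
The greatest among these is e.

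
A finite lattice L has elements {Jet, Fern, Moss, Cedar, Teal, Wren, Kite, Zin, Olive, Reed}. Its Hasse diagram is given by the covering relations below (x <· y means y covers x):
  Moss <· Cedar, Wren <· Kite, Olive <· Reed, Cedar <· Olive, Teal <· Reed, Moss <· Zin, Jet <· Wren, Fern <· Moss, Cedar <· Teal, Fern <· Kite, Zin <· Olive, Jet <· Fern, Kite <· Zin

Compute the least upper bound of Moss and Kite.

Common upper bounds of {Moss, Kite}: Olive, Reed, Zin.
The least among these is Zin.

Zin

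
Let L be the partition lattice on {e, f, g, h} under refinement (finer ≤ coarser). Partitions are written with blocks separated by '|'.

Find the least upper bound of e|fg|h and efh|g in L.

efgh

The join of e|fg|h and efh|g merges any blocks that overlap across the partitions, giving efgh.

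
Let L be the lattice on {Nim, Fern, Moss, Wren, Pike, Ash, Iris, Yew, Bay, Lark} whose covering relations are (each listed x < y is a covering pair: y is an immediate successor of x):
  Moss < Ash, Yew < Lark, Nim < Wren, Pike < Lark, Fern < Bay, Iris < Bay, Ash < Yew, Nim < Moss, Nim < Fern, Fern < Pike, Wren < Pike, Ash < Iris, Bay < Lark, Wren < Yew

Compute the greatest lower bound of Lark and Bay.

Bay

Common lower bounds of {Lark, Bay}: Ash, Bay, Fern, Iris, Moss, Nim.
The greatest among these is Bay.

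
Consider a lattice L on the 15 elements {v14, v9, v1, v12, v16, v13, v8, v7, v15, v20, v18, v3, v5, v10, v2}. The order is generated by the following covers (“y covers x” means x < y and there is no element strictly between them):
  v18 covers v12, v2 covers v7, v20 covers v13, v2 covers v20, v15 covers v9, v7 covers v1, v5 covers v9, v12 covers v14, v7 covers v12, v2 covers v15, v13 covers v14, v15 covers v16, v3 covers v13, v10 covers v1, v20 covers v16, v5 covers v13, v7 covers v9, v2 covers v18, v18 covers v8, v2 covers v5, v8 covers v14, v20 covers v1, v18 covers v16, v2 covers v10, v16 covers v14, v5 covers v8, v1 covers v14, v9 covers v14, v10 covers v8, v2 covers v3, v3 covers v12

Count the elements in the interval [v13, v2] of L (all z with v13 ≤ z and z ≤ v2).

5

The interval [v13, v2] = {v13, v2, v20, v3, v5}, which has 5 elements.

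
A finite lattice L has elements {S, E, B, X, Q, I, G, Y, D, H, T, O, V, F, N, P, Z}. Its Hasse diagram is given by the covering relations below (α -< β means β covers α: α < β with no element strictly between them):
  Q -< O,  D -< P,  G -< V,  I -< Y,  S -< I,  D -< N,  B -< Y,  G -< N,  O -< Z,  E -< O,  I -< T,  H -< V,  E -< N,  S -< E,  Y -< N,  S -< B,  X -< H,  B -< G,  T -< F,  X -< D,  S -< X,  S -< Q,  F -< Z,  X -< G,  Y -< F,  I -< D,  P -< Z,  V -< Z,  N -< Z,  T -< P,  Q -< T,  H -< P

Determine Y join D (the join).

Common upper bounds of {Y, D}: N, Z.
The least among these is N.

N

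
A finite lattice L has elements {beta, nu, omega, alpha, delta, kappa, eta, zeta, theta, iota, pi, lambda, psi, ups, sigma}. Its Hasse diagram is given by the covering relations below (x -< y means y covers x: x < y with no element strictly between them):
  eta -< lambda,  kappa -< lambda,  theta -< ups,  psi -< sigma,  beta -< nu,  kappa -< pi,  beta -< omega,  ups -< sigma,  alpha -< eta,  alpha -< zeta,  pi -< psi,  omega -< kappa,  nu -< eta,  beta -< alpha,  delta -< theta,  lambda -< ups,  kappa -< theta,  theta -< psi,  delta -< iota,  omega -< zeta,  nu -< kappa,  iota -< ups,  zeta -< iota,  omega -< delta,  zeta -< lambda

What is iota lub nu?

ups

Common upper bounds of {iota, nu}: sigma, ups.
The least among these is ups.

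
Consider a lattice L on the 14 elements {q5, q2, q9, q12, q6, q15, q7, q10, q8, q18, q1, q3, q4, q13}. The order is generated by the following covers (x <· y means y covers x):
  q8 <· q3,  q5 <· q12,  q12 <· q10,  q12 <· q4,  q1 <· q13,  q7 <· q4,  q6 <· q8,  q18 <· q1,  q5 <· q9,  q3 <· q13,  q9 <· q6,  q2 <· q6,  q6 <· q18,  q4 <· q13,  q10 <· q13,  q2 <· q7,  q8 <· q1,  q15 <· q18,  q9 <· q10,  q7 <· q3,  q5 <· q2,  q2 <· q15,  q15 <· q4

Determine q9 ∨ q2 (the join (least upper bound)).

Common upper bounds of {q9, q2}: q1, q13, q18, q3, q6, q8.
The least among these is q6.

q6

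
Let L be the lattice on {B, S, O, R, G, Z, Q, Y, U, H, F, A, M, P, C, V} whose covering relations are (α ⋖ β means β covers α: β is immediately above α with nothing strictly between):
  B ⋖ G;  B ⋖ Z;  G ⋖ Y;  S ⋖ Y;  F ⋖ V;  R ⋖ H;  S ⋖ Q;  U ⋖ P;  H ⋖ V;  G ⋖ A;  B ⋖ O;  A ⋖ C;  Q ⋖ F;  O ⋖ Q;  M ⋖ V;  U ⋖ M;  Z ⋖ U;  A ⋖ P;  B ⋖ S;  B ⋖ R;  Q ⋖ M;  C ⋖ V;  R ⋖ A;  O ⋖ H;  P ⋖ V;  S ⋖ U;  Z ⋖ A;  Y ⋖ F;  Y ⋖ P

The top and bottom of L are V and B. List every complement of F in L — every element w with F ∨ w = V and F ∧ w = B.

R, Z

Need w with F ∨ w = V and F ∧ w = B.
Checking each element gives: R, Z.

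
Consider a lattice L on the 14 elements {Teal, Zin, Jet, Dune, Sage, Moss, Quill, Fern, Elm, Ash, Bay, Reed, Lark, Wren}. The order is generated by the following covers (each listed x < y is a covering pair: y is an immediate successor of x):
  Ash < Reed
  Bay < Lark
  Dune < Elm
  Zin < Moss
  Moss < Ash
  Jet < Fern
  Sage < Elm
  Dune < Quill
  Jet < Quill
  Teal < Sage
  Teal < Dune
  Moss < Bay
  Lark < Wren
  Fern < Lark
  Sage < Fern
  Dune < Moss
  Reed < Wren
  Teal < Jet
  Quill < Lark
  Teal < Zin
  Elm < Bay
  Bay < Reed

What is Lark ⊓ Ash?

Moss

Common lower bounds of {Lark, Ash}: Dune, Moss, Teal, Zin.
The greatest among these is Moss.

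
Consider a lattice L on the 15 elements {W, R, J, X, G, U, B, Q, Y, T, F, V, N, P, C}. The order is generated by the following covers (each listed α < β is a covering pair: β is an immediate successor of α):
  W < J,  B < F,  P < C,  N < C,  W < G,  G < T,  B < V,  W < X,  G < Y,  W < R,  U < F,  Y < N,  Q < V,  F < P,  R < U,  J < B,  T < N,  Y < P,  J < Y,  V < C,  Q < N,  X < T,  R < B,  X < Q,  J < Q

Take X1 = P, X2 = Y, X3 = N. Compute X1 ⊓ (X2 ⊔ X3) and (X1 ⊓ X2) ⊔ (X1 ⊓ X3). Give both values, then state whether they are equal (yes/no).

Y; Y; yes

X2 ⊔ X3 = N, so X1 ⊓ (X2 ⊔ X3) = P ⊓ N = Y.
X1 ⊓ X2 = Y and X1 ⊓ X3 = Y, so (X1 ⊓ X2) ⊔ (X1 ⊓ X3) = Y ⊔ Y = Y.
Equal: yes.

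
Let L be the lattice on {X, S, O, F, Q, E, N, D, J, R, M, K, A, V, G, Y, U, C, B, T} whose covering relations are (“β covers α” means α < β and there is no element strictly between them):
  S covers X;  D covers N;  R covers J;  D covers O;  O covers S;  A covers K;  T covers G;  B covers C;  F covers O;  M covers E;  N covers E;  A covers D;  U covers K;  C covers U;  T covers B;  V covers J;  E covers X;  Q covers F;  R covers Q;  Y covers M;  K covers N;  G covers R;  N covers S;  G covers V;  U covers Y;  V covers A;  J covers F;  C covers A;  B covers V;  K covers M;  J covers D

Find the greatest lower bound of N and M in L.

Common lower bounds of {N, M}: E, X.
The greatest among these is E.

E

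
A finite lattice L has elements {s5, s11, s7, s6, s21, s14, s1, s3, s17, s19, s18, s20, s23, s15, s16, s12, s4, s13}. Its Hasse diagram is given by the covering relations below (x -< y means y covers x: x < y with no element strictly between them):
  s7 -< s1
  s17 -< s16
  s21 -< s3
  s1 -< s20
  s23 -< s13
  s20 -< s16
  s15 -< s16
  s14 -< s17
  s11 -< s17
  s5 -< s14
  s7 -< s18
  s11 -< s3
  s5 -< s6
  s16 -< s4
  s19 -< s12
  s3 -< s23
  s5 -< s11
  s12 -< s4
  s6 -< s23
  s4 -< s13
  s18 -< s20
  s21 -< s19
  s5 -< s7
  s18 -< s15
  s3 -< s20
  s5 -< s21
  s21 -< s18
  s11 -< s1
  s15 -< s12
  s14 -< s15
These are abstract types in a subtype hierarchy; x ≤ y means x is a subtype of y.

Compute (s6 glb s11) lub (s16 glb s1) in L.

s6 ∧ s11 = s5
s16 ∧ s1 = s1
s5 ∨ s1 = s1

s1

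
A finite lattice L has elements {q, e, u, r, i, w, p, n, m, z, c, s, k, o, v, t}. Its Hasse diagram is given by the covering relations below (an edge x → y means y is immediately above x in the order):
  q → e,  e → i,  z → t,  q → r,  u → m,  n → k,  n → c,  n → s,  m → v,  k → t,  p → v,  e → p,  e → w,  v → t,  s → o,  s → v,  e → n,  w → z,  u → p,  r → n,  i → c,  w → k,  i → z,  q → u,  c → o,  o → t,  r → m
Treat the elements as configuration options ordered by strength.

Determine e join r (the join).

Common upper bounds of {e, r}: c, k, n, o, s, t, v.
The least among these is n.

n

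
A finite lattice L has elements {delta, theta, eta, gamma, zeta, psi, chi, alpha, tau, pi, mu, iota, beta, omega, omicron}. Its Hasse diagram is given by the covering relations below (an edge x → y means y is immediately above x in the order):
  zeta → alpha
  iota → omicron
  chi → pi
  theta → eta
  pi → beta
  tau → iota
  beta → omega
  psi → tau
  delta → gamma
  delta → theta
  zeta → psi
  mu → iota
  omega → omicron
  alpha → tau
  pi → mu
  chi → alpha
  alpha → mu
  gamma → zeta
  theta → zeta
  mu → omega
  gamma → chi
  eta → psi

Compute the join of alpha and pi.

Common upper bounds of {alpha, pi}: iota, mu, omega, omicron.
The least among these is mu.

mu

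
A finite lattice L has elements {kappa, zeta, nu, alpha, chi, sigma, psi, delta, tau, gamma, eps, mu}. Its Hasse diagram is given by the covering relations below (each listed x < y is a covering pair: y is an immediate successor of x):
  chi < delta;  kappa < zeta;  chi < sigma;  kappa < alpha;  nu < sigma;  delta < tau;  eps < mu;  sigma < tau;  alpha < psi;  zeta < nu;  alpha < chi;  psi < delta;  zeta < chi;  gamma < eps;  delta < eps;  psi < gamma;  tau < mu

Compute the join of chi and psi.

delta

Common upper bounds of {chi, psi}: delta, eps, mu, tau.
The least among these is delta.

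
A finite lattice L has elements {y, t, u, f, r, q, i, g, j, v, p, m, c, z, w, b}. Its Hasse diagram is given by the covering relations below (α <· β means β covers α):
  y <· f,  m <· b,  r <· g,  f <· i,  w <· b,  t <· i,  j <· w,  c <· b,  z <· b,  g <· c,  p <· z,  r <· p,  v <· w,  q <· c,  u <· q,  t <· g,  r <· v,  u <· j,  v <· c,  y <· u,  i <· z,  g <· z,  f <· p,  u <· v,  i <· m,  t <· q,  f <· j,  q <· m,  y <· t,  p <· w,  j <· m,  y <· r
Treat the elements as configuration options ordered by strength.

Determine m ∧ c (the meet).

q

Common lower bounds of {m, c}: q, t, u, y.
The greatest among these is q.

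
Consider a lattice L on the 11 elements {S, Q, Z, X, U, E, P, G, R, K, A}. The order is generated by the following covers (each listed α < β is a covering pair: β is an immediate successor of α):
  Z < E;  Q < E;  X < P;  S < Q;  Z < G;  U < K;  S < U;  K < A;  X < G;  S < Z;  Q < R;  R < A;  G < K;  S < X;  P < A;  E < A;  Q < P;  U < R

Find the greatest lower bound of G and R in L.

S

Common lower bounds of {G, R}: S.
The greatest among these is S.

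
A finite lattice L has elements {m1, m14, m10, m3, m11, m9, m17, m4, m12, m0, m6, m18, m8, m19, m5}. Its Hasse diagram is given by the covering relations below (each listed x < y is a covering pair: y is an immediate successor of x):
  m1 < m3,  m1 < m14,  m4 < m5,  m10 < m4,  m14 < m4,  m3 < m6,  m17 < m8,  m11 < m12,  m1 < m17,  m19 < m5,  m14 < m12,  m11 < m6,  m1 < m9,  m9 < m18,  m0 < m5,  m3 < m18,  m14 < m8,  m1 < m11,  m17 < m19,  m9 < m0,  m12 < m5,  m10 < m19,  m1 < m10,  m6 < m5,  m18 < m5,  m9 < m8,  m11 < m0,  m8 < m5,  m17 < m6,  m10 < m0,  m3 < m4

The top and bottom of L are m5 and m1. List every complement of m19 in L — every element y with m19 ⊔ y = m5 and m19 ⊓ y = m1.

m11, m12, m14, m18, m3, m9

Need y with m19 ∨ y = m5 and m19 ∧ y = m1.
Checking each element gives: m11, m12, m14, m18, m3, m9.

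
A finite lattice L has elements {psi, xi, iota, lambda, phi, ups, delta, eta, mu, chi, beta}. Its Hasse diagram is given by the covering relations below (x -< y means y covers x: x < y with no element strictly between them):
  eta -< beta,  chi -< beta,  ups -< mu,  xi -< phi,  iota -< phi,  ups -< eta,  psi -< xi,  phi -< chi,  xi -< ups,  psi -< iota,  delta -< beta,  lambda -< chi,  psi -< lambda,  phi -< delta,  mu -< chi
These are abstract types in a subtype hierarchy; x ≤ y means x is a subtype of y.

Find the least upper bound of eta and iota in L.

beta

Common upper bounds of {eta, iota}: beta.
The least among these is beta.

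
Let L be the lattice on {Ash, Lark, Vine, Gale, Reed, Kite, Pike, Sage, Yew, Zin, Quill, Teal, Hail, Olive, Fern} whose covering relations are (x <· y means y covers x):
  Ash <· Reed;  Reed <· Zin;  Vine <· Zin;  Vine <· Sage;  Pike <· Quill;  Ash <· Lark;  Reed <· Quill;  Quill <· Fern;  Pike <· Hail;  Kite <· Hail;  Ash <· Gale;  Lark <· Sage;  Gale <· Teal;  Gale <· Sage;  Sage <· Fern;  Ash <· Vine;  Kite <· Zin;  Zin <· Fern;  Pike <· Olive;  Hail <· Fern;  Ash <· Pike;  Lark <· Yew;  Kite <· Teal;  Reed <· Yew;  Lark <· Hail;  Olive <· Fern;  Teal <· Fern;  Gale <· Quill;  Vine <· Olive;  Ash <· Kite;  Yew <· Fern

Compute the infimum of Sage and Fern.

Common lower bounds of {Sage, Fern}: Ash, Gale, Lark, Sage, Vine.
The greatest among these is Sage.

Sage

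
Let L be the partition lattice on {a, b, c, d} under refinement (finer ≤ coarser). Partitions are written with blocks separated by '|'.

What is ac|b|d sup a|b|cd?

The join of ac|b|d and a|b|cd merges any blocks that overlap across the partitions, giving acd|b.

acd|b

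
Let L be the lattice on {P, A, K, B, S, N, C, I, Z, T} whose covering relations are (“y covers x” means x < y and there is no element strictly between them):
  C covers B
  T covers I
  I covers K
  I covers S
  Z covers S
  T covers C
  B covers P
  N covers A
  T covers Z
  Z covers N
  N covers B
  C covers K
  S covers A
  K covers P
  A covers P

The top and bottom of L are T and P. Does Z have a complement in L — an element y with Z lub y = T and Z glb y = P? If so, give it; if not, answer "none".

K

Need y with Z ∨ y = T and Z ∧ y = P.
Checking each element gives: K.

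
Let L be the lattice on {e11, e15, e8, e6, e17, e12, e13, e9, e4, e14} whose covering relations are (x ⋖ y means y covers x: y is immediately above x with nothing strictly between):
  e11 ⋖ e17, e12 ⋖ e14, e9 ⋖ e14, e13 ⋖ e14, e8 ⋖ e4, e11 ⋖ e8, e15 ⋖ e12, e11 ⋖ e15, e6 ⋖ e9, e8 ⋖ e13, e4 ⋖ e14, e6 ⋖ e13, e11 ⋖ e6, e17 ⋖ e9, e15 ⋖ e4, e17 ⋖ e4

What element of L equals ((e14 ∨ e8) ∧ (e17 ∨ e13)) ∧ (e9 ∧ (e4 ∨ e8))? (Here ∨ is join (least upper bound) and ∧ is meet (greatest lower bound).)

e14 ∨ e8 = e14
e17 ∨ e13 = e14
e14 ∧ e14 = e14
e4 ∨ e8 = e4
e9 ∧ e4 = e17
e14 ∧ e17 = e17

e17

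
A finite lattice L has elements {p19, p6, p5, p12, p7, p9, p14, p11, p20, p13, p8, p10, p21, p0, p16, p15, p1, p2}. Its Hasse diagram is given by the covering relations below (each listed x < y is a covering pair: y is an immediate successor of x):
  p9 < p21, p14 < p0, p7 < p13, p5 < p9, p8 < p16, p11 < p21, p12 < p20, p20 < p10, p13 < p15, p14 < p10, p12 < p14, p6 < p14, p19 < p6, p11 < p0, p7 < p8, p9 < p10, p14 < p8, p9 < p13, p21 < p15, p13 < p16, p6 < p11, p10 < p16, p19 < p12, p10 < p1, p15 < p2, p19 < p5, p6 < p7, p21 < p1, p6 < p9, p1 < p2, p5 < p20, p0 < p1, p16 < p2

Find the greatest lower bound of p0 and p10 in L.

p14

Common lower bounds of {p0, p10}: p12, p14, p19, p6.
The greatest among these is p14.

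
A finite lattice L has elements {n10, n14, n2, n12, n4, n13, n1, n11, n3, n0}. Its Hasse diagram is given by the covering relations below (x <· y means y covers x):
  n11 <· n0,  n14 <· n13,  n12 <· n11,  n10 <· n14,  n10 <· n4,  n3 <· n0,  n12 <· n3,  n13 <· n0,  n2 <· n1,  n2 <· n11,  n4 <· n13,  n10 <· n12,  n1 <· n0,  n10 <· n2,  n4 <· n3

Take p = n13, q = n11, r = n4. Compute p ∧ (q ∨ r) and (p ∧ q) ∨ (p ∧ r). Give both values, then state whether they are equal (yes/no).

n13; n4; no

q ∨ r = n0, so p ∧ (q ∨ r) = n13 ∧ n0 = n13.
p ∧ q = n10 and p ∧ r = n4, so (p ∧ q) ∨ (p ∧ r) = n10 ∨ n4 = n4.
Equal: no.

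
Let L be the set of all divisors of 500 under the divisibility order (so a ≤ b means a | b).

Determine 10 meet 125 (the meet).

5

Common lower bounds of {10, 125}: 1, 5.
The greatest among these is 5.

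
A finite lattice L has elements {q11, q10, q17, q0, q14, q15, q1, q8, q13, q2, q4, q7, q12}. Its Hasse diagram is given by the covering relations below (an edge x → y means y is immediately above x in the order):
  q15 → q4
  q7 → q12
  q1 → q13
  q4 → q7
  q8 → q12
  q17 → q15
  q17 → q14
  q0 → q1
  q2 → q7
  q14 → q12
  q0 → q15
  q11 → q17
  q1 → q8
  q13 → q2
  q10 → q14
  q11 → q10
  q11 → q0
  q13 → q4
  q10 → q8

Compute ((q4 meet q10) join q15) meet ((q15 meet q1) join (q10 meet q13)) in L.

q0

q4 ∧ q10 = q11
q11 ∨ q15 = q15
q15 ∧ q1 = q0
q10 ∧ q13 = q11
q0 ∨ q11 = q0
q15 ∧ q0 = q0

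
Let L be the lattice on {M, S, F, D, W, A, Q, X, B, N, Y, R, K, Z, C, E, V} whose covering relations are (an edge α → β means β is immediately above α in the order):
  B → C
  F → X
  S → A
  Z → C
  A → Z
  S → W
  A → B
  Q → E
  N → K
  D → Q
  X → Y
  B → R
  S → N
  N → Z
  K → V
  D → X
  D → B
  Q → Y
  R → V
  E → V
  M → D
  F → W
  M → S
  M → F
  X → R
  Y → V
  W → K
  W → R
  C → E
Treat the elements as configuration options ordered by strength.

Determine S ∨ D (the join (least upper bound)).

B

Common upper bounds of {S, D}: B, C, E, R, V.
The least among these is B.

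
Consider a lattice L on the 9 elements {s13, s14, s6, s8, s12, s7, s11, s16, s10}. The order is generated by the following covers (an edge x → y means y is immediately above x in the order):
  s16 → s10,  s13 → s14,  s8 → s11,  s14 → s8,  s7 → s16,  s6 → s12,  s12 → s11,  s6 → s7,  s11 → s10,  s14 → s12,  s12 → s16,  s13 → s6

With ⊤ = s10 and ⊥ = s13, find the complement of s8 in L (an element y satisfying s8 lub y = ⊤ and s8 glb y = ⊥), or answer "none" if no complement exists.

Need y with s8 ∨ y = s10 and s8 ∧ y = s13.
Checking each element gives: s7.

s7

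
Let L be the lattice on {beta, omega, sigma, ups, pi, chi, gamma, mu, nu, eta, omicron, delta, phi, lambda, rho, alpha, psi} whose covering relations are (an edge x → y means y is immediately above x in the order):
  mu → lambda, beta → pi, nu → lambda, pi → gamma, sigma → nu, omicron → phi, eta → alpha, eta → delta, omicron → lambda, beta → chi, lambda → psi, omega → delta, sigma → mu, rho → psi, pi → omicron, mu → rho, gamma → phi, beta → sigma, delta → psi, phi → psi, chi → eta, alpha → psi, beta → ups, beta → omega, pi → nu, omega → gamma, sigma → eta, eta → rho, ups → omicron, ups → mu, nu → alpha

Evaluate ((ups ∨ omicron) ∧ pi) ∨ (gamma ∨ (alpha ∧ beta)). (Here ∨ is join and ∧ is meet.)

gamma

ups ∨ omicron = omicron
omicron ∧ pi = pi
alpha ∧ beta = beta
gamma ∨ beta = gamma
pi ∨ gamma = gamma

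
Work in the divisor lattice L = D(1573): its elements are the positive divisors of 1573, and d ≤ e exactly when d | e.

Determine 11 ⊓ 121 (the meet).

In the divisibility order, the meet is the greatest common divisor: gcd(11, 121) = 11.

11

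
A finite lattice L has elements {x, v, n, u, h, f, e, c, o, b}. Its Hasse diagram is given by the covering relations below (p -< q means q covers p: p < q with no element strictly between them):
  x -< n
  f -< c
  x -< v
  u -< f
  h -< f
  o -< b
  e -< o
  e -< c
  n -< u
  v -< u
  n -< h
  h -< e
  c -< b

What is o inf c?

e

Common lower bounds of {o, c}: e, h, n, x.
The greatest among these is e.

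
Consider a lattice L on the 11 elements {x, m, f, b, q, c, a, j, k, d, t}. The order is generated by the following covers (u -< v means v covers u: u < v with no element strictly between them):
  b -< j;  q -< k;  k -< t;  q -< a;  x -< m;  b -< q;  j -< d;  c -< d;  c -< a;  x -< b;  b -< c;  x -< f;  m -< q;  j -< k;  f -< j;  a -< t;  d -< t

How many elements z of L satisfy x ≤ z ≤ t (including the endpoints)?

11

The interval [x, t] = {a, b, c, d, f, j, k, m, q, t, x}, which has 11 elements.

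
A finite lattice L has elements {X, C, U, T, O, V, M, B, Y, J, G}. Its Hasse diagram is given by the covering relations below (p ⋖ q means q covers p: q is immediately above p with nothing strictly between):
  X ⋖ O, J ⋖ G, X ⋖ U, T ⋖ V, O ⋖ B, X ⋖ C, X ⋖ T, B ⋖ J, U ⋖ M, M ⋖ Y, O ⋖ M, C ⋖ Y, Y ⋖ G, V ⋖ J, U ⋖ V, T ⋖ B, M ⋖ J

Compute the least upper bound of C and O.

Common upper bounds of {C, O}: G, Y.
The least among these is Y.

Y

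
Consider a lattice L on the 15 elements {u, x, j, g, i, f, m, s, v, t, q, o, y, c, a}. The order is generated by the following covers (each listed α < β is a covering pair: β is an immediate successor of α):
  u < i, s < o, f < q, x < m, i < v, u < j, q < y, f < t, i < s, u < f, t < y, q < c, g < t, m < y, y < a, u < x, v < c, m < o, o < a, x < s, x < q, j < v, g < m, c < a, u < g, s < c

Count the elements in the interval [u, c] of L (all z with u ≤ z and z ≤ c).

The interval [u, c] = {c, f, i, j, q, s, u, v, x}, which has 9 elements.

9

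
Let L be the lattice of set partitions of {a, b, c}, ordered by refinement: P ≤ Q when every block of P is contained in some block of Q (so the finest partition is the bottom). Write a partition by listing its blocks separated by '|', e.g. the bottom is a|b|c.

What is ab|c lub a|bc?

abc

The join of ab|c and a|bc merges any blocks that overlap across the partitions, giving abc.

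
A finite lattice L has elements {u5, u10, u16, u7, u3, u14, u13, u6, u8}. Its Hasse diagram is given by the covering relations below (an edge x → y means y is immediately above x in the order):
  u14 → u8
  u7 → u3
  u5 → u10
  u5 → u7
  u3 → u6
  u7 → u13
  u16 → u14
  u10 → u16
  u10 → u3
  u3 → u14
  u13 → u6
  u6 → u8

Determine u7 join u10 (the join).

u3

Common upper bounds of {u7, u10}: u14, u3, u6, u8.
The least among these is u3.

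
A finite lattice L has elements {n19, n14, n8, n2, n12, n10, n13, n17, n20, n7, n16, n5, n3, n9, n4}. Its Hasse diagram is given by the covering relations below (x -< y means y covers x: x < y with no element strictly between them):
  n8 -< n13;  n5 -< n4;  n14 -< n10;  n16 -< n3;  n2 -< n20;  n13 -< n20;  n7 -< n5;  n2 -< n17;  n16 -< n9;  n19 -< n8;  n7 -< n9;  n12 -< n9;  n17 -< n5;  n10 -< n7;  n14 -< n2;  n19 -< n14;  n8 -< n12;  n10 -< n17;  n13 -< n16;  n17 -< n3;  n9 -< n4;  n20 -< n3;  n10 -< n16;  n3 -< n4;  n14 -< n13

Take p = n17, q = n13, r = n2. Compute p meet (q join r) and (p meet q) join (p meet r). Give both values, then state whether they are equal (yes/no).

n2; n2; yes

q join r = n20, so p meet (q join r) = n17 meet n20 = n2.
p meet q = n14 and p meet r = n2, so (p meet q) join (p meet r) = n14 join n2 = n2.
Equal: yes.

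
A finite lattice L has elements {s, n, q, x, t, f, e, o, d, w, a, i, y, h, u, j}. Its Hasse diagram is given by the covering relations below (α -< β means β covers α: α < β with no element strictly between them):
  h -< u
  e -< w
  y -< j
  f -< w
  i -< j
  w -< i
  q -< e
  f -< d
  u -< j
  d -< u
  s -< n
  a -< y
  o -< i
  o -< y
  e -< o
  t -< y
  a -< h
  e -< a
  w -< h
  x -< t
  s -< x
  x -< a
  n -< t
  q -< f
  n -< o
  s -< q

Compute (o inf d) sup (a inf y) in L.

a

o ∧ d = q
a ∧ y = a
q ∨ a = a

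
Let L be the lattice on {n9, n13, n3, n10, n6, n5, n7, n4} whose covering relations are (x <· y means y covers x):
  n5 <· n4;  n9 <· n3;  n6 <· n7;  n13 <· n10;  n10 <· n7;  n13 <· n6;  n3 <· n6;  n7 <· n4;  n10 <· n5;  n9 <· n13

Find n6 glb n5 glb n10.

Common lower bounds of {n6, n5, n10}: n13, n9.
The greatest among these is n13.

n13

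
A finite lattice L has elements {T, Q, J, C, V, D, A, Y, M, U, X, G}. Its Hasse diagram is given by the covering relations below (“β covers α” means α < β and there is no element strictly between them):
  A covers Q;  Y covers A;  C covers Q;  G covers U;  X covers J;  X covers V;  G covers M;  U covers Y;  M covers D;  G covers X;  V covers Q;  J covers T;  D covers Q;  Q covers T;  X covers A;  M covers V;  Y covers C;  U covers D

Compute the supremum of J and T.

Common upper bounds of {J, T}: G, J, X.
The least among these is J.

J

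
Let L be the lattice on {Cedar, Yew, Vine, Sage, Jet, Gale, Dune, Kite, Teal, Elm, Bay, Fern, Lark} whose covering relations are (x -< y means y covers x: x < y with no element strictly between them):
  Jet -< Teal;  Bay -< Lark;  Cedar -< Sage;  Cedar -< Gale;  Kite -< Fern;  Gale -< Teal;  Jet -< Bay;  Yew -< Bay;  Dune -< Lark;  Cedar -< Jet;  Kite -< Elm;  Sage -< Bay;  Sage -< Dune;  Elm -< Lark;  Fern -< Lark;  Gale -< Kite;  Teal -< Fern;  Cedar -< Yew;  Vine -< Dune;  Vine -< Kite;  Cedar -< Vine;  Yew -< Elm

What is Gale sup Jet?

Teal

Common upper bounds of {Gale, Jet}: Fern, Lark, Teal.
The least among these is Teal.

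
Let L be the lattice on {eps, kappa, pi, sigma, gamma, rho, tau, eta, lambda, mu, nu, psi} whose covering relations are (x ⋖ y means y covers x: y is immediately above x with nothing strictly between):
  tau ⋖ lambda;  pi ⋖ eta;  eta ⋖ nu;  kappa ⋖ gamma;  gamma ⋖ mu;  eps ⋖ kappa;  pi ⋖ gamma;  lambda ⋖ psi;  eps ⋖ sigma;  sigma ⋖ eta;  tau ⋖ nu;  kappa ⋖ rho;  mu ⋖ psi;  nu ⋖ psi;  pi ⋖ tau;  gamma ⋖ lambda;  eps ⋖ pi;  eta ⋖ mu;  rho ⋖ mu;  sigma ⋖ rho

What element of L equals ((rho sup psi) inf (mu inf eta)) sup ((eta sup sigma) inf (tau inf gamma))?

eta

rho ∨ psi = psi
mu ∧ eta = eta
psi ∧ eta = eta
eta ∨ sigma = eta
tau ∧ gamma = pi
eta ∧ pi = pi
eta ∨ pi = eta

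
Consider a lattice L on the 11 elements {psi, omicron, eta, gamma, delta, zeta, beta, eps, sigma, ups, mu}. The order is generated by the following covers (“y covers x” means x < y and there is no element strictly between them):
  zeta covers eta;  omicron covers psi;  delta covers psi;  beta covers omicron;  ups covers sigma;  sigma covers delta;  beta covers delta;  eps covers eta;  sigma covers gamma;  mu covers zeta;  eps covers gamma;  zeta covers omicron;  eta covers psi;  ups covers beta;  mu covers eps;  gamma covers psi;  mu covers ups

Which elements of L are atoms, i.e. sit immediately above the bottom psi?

The atoms are exactly the elements that cover psi: delta, eta, gamma, omicron.

delta, eta, gamma, omicron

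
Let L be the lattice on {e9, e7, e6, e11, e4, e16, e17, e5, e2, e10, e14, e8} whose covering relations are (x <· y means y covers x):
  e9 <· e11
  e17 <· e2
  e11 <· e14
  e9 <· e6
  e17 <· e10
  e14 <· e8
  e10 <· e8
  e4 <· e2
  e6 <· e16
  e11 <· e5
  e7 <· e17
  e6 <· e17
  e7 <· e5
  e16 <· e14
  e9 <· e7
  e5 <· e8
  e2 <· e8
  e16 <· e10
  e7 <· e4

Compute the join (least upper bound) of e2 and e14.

Common upper bounds of {e2, e14}: e8.
The least among these is e8.

e8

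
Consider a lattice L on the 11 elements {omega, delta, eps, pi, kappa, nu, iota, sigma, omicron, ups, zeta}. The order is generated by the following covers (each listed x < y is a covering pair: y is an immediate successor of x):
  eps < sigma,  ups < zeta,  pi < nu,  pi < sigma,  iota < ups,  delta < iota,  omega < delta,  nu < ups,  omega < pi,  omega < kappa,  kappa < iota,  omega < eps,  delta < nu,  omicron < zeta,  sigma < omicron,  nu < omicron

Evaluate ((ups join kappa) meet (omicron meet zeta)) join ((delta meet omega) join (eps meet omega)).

nu

ups ∨ kappa = ups
omicron ∧ zeta = omicron
ups ∧ omicron = nu
delta ∧ omega = omega
eps ∧ omega = omega
omega ∨ omega = omega
nu ∨ omega = nu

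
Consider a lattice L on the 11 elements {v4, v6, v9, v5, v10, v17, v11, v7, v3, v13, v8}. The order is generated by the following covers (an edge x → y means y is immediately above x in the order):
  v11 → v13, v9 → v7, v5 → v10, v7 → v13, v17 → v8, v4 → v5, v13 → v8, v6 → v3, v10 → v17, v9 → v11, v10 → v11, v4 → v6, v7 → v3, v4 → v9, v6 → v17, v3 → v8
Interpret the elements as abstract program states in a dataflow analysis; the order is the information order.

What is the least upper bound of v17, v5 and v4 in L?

Common upper bounds of {v17, v5, v4}: v17, v8.
The least among these is v17.

v17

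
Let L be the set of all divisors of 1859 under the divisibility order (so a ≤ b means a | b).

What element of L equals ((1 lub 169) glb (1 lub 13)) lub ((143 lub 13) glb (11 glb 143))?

1 ∨ 169 = 169
1 ∨ 13 = 13
169 ∧ 13 = 13
143 ∨ 13 = 143
11 ∧ 143 = 11
143 ∧ 11 = 11
13 ∨ 11 = 143

143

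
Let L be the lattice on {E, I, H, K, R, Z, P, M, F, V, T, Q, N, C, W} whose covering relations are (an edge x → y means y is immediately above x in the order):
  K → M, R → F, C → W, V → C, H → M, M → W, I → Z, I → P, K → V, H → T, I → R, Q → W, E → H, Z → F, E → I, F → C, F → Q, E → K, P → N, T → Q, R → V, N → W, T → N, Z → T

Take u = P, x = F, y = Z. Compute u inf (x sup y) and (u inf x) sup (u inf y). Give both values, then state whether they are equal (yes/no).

I; I; yes

x sup y = F, so u inf (x sup y) = P inf F = I.
u inf x = I and u inf y = I, so (u inf x) sup (u inf y) = I sup I = I.
Equal: yes.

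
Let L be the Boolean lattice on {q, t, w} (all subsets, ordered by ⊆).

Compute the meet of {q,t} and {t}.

{t}

Common lower bounds of {{q,t}, {t}}: {t}, {}.
The greatest among these is {t}.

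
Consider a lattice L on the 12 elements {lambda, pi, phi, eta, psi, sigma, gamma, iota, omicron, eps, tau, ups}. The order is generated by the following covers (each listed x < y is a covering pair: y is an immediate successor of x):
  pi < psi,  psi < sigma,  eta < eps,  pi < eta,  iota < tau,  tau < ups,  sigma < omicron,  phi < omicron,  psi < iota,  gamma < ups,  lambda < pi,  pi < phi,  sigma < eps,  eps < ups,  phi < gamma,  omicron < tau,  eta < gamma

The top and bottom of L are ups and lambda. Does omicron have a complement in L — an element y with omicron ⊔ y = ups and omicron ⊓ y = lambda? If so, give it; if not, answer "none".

none

For every candidate y, either omicron ∨ y ≠ ups or omicron ∧ y ≠ lambda; no complement exists.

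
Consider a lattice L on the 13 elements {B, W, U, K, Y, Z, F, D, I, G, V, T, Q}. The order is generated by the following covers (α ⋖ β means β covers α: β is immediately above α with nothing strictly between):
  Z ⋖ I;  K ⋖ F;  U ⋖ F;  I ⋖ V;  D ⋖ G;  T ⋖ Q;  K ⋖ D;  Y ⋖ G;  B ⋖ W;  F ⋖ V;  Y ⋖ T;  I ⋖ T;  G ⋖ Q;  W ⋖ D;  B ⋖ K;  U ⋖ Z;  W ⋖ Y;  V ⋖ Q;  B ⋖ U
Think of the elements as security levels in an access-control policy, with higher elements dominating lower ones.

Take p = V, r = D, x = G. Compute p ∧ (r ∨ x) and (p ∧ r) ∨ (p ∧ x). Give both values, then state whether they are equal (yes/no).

r ∨ x = G, so p ∧ (r ∨ x) = V ∧ G = K.
p ∧ r = K and p ∧ x = K, so (p ∧ r) ∨ (p ∧ x) = K ∨ K = K.
Equal: yes.

K; K; yes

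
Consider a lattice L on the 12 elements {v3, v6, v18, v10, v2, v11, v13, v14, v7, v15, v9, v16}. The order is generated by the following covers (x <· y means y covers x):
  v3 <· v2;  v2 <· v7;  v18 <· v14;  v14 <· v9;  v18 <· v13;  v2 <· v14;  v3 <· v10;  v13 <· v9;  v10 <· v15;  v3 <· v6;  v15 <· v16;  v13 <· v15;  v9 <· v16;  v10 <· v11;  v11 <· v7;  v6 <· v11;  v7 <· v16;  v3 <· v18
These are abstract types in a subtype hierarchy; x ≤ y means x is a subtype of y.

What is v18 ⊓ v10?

v3

Common lower bounds of {v18, v10}: v3.
The greatest among these is v3.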